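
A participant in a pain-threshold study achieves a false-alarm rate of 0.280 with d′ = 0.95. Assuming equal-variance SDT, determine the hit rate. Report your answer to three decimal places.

hit rate = 0.643

z(false-alarm rate) = z(0.280) = -0.5828
z(H) = z(FA) + d' = -0.5828 + 0.95 = 0.3672
hit rate = Φ(0.3672) = 0.6433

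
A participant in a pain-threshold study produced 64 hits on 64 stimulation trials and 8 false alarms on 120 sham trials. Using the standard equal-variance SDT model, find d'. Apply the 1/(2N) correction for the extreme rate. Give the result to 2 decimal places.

d' = 3.92

The hit rate is 64/64 = 1, so apply the 1/(2N) correction: H → 1 − 1/(2·64) = 0.99219.
z(H) = z(0.99219) = 2.418
z(FA) = z(0.06667) = -1.501
d' = 2.418 − (-1.501) = 3.919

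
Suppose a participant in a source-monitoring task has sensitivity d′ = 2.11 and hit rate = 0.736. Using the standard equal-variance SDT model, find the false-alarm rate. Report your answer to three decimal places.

z(hit rate) = z(0.736) = 0.6311
z(FA) = z(H) − d' = 0.6311 − 2.11 = -1.4789
false-alarm rate = Φ(-1.4789) = 0.0696

false-alarm rate = 0.070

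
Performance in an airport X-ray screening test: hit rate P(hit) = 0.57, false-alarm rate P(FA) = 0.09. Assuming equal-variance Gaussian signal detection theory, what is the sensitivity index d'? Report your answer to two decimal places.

Φ⁻¹(H) = Φ⁻¹(0.57) = 0.1764
Φ⁻¹(FA) = Φ⁻¹(0.09) = -1.3408
d' = z(H) − z(FA) = 0.1764 − (-1.3408) = 1.5172

d' = 1.52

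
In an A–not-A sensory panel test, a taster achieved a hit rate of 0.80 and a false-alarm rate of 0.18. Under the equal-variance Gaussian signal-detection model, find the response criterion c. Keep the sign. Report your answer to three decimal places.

z(H) = z(0.80) = 0.8416
z(FA) = z(0.18) = -0.9154
c = −½·[z(H) + z(FA)] = −0.5 × (0.8416 + (-0.9154)) = 0.0369

c = 0.037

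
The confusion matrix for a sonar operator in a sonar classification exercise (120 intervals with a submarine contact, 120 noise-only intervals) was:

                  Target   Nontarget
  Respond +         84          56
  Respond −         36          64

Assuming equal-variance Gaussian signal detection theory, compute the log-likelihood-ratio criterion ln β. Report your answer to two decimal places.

ln β = -0.13

H = 84/120 = 0.7000
FA = 56/120 = 0.4667
Φ⁻¹(0.7000) = 0.524, Φ⁻¹(0.4667) = -0.084
ln β = −½·[z(H)² − z(FA)²] = −0.5 × (0.275 − 0.007) = -0.134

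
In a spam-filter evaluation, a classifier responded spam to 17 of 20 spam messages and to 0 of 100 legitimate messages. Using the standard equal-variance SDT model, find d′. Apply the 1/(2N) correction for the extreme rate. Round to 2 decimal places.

The false-alarm rate is 0/100 = 0, so apply the 1/(2N) correction: FA → 1/(2·100) = 0.00500.
z(H) = z(0.85000) = 1.036
z(FA) = z(0.00500) = -2.576
d' = 1.036 − (-2.576) = 3.612

d′ = 3.61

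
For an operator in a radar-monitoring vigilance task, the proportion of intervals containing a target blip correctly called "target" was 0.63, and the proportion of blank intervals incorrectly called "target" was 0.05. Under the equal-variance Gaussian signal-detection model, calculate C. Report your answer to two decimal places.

C = 0.66

Φ⁻¹(0.63) = 0.3319, Φ⁻¹(0.05) = -1.6449
c = −½·[z(H) + z(FA)] = −0.5 × (0.3319 + (-1.6449)) = 0.6565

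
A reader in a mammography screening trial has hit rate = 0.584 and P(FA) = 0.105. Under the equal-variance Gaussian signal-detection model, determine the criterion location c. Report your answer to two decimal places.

z(0.584) = 0.2121, z(0.105) = -1.2536
c = −½·[z(H) + z(FA)] = −0.5 × (0.2121 + (-1.2536)) = 0.52075
c > 0: the reader has a conservative response bias.

c = 0.52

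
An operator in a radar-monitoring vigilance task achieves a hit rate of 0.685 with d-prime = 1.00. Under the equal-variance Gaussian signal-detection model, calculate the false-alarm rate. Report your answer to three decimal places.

false-alarm rate = 0.302

z(hit rate) = z(0.685) = 0.4817
z(FA) = z(H) − d' = 0.4817 − 1.00 = -0.5183
false-alarm rate = Φ(-0.5183) = 0.3021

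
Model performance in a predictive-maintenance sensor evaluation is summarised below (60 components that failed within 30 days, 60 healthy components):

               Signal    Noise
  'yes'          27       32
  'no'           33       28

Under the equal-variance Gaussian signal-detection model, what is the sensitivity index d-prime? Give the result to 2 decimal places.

H = 27/60 = 0.4500
FA = 32/60 = 0.5333
z(0.4500) = -0.126, z(0.5333) = 0.084
d' = z(H) − z(FA) = -0.126 − 0.084 = -0.210

d-prime = -0.21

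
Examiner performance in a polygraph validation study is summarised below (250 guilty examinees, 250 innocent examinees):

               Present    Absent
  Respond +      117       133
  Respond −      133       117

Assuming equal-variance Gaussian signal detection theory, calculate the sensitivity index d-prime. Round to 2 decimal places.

H = 117/250 = 0.4680
FA = 133/250 = 0.5320
z(0.4680) = -0.0803, z(0.5320) = 0.0803
d' = z(H) − z(FA) = -0.0803 − 0.0803 = -0.1606

d-prime = -0.16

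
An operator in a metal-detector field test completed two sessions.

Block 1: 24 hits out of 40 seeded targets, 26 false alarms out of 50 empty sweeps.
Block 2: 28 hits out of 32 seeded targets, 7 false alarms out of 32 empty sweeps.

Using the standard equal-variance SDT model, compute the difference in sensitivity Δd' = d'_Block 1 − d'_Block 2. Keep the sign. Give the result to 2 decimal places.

Δd' = -1.72

Block 1: z(0.6000) = 0.253, z(0.5200) = 0.050, d' = 0.203
Block 2: z(0.8750) = 1.150, z(0.2188) = -0.776, d' = 1.926
Δd' = d'_Block 1 − d'_Block 2 = 0.203 − 1.926 = -1.723
Block 2 has the higher sensitivity.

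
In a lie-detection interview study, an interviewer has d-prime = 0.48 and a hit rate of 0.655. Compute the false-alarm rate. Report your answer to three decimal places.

false-alarm rate = 0.468

z(hit rate) = z(0.655) = 0.3989
z(FA) = z(H) − d' = 0.3989 − 0.48 = -0.0811
false-alarm rate = Φ(-0.0811) = 0.4677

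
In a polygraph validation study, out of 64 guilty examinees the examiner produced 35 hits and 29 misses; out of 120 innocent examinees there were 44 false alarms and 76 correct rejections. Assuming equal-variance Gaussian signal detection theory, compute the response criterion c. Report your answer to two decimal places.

H = 35/64 = 0.5469
FA = 44/120 = 0.3667
z(H) = 0.118
z(FA) = -0.341
c = −½·[z(H) + z(FA)] = −0.5 × (0.118 + (-0.341)) = 0.1115
c > 0: the examiner has a conservative response bias.

c = 0.11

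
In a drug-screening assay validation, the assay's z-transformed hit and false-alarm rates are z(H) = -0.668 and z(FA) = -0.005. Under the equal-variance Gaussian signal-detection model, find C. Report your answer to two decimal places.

C = 0.34

c = −½·[z(H) + z(FA)] = −½·(-0.668 + (-0.005)) = 0.3365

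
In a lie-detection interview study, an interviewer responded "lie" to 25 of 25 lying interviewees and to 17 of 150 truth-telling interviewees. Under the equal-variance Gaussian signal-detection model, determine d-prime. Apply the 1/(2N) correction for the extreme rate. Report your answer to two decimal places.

d-prime = 3.26

The hit rate is 25/25 = 1, so apply the 1/(2N) correction: H → 1 − 1/(2·25) = 0.98000.
z(H) = z(0.98000) = 2.054
z(FA) = z(0.11333) = -1.209
d' = 2.054 − (-1.209) = 3.263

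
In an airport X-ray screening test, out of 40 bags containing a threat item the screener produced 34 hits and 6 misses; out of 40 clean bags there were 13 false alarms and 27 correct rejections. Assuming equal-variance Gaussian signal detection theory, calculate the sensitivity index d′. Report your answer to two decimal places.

H = 34/40 = 0.8500
FA = 13/40 = 0.3250
z(H) = z(0.8500) = 1.036
z(FA) = z(0.3250) = -0.454
d' = z(H) − z(FA) = 1.036 − (-0.454) = 1.490

d′ = 1.49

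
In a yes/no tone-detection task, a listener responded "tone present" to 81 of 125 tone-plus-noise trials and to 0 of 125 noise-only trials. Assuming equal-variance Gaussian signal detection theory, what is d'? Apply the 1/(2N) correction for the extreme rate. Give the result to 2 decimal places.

The false-alarm rate is 0/125 = 0, so apply the 1/(2N) correction: FA → 1/(2·125) = 0.00400.
z(H) = z(0.64800) = 0.380
z(FA) = z(0.00400) = -2.652
d' = 0.380 − (-2.652) = 3.032

d' = 3.03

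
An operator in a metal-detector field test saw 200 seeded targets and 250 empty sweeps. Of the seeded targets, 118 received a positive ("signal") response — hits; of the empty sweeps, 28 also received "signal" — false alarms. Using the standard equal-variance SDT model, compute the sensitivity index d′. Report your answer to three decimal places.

H = 118/200 = 0.5900
FA = 28/250 = 0.1120
z(H) = 0.2275
z(FA) = -1.2160
d' = z(H) − z(FA) = 0.2275 − (-1.2160) = 1.4435

d′ = 1.444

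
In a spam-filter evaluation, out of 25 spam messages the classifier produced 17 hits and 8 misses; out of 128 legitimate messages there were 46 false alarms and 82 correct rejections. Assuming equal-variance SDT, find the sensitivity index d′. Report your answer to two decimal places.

H = 17/25 = 0.6800
FA = 46/128 = 0.3594
z(H) = z(0.6800) = 0.468
z(FA) = z(0.3594) = -0.360
d' = z(H) − z(FA) = 0.468 − (-0.360) = 0.828

d′ = 0.83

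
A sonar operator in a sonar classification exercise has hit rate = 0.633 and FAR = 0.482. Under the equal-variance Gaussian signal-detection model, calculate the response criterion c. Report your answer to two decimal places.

c = -0.15

z(H) = z(0.633) = 0.3398
z(FA) = z(0.482) = -0.0451
c = −½·[z(H) + z(FA)] = −0.5 × (0.3398 + (-0.0451)) = -0.14735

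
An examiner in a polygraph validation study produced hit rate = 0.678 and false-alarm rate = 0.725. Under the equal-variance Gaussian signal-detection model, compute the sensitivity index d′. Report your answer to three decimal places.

z(0.678) = 0.4621, z(0.725) = 0.5978
d' = z(H) − z(FA) = 0.4621 − 0.5978 = -0.1357

d′ = -0.136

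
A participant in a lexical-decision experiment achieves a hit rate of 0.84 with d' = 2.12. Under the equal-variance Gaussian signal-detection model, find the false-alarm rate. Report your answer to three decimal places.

false-alarm rate = 0.130

z(hit rate) = z(0.84) = 0.9945
z(FA) = z(H) − d' = 0.9945 − 2.12 = -1.1255
false-alarm rate = Φ(-1.1255) = 0.1302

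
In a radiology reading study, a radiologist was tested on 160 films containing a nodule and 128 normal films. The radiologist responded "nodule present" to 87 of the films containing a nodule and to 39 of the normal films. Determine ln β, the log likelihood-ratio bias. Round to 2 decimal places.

H = 87/160 = 0.5437
FA = 39/128 = 0.3047
Φ⁻¹(H) = 0.110
Φ⁻¹(FA) = -0.511
ln β = −½·[z(H)² − z(FA)²] = −0.5 × (0.012 − 0.261) = 0.1245

ln β = 0.12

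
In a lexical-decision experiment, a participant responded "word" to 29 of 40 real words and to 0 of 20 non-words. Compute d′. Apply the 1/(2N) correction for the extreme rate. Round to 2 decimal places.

d′ = 2.56

The false-alarm rate is 0/20 = 0, so apply the 1/(2N) correction: FA → 1/(2·20) = 0.02500.
z(H) = z(0.72500) = 0.598
z(FA) = z(0.02500) = -1.960
d' = 0.598 − (-1.960) = 2.558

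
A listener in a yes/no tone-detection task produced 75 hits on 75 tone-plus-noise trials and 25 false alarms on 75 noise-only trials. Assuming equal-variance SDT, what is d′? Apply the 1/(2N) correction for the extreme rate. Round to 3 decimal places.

d′ = 2.905

The hit rate is 75/75 = 1, so apply the 1/(2N) correction: H → 1 − 1/(2·75) = 0.99333.
z(H) = z(0.99333) = 2.4746
z(FA) = z(0.33333) = -0.4307
d' = 2.4746 − (-0.4307) = 2.9053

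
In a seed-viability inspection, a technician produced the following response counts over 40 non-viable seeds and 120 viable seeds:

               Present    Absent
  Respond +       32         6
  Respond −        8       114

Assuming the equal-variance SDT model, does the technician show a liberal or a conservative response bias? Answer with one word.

z(H) = 0.842, z(FA) = -1.645
c = −½·(z(H) + z(FA)) = 0.4015
c > 0 → conservative criterion (biased toward responding “no”).

conservative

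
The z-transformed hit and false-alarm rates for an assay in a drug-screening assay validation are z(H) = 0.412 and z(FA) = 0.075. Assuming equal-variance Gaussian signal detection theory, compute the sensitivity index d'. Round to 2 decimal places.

d' = z(H) − z(FA) = 0.412 − 0.075 = 0.337

d' = 0.34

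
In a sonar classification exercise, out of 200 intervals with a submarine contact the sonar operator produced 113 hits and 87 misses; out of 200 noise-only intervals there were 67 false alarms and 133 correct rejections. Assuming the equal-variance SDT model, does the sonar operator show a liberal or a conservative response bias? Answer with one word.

z(H) = 0.164, z(FA) = -0.426
c = −½·(z(H) + z(FA)) = 0.131
c > 0 → conservative criterion (biased toward responding “no”).

conservative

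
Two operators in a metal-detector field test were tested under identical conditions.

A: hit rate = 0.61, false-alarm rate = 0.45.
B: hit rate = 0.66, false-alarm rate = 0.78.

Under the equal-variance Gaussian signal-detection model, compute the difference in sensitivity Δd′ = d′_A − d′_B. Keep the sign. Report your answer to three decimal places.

A: z(0.61) = 0.2793, z(0.45) = -0.1257, d' = 0.4050
B: z(0.66) = 0.4125, z(0.78) = 0.7722, d' = -0.3597
Δd' = d'_A − d'_B = 0.4050 − (-0.3597) = 0.7647
A has the higher sensitivity.

Δd′ = 0.765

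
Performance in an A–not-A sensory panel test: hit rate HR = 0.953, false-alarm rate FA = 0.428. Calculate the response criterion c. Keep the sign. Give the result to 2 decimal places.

c = -0.75

Φ⁻¹(H) = Φ⁻¹(0.953) = 1.675
Φ⁻¹(FA) = Φ⁻¹(0.428) = -0.181
c = −½·[z(H) + z(FA)] = −0.5 × (1.675 + (-0.181)) = -0.747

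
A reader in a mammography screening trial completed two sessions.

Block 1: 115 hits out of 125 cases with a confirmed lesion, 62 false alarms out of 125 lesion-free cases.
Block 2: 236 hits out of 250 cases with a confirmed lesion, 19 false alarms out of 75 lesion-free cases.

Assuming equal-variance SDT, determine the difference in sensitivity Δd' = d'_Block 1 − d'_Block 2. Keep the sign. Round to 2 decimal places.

Block 1: z(0.9200) = 1.405, z(0.4960) = -0.010, d' = 1.415
Block 2: z(0.9440) = 1.589, z(0.2533) = -0.664, d' = 2.253
Δd' = d'_Block 1 − d'_Block 2 = 1.415 − 2.253 = -0.838
Block 2 has the higher sensitivity.

Δd' = -0.84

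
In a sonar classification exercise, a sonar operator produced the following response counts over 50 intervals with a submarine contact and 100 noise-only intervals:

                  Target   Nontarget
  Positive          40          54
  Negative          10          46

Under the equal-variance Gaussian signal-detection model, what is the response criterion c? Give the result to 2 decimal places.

c = -0.47

H = 40/50 = 0.8000
FA = 54/100 = 0.5400
Φ⁻¹(0.8000) = 0.8416, Φ⁻¹(0.5400) = 0.1004
c = −½·[z(H) + z(FA)] = −0.5 × (0.8416 + 0.1004) = -0.4710
c < 0: the sonar operator has a liberal response bias.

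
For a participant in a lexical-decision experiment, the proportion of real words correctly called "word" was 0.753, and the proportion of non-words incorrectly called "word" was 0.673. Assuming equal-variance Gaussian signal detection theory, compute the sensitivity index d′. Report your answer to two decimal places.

d′ = 0.24

z(H) = 0.6840
z(FA) = 0.4482
d' = z(H) − z(FA) = 0.6840 − 0.4482 = 0.2358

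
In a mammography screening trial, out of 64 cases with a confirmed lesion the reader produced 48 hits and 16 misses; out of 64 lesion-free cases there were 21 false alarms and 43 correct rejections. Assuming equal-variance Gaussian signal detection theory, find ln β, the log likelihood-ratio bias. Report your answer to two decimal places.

ln β = -0.13

H = 48/64 = 0.7500
FA = 21/64 = 0.3281
z(H) = 0.674
z(FA) = -0.445
ln β = −½·[z(H)² − z(FA)²] = −0.5 × (0.454 − 0.198) = -0.128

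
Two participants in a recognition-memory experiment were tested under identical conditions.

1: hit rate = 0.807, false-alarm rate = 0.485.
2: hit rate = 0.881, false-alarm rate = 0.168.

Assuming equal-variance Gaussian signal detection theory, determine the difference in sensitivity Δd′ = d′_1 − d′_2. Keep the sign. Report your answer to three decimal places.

Δd′ = -1.238

1: z(0.807) = 0.8669, z(0.485) = -0.0376, d' = 0.9045
2: z(0.881) = 1.1800, z(0.168) = -0.9621, d' = 2.1421
Δd' = d'_1 − d'_2 = 0.9045 − 2.1421 = -1.2376
2 has the higher sensitivity.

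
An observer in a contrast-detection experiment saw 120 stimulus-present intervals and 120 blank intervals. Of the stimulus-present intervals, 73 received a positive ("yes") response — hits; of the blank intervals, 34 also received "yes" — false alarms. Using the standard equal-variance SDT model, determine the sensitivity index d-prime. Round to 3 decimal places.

H = 73/120 = 0.6083
FA = 34/120 = 0.2833
z(H) = 0.2749
z(FA) = -0.5731
d' = z(H) − z(FA) = 0.2749 − (-0.5731) = 0.8480

d-prime = 0.848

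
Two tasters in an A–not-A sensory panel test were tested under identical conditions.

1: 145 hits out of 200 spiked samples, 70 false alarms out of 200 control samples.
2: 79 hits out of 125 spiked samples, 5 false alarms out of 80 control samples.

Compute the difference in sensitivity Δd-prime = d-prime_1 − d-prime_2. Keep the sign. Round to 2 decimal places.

1: z(0.7250) = 0.598, z(0.3500) = -0.385, d' = 0.983
2: z(0.6320) = 0.337, z(0.0625) = -1.534, d' = 1.871
Δd' = d'_1 − d'_2 = 0.983 − 1.871 = -0.888
2 has the higher sensitivity.

Δd-prime = -0.89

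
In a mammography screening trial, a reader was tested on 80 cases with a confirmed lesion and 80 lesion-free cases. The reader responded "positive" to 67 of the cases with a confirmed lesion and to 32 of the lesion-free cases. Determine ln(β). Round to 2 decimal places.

ln β = -0.45

H = 67/80 = 0.8375
FA = 32/80 = 0.4000
z(0.8375) = 0.984, z(0.4000) = -0.253
ln β = −½·[z(H)² − z(FA)²] = −0.5 × (0.968 − 0.064) = -0.452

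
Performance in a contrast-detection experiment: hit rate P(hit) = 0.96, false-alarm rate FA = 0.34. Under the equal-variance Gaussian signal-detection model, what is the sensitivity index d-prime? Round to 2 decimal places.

z(H) = 1.751
z(FA) = -0.412
d' = z(H) − z(FA) = 1.751 − (-0.412) = 2.163

d-prime = 2.16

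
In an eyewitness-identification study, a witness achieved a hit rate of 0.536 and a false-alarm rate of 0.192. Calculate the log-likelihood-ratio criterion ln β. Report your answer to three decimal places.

z(0.536) = 0.0904, z(0.192) = -0.8705
ln β = −½·[z(H)² − z(FA)²] = −0.5 × (0.0082 − 0.7578) = 0.3748

ln β = 0.375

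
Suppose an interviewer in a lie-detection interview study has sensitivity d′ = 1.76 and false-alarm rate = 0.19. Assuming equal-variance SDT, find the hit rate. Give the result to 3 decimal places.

z(false-alarm rate) = z(0.19) = -0.8779
z(H) = z(FA) + d' = -0.8779 + 1.76 = 0.8821
hit rate = Φ(0.8821) = 0.8111

hit rate = 0.811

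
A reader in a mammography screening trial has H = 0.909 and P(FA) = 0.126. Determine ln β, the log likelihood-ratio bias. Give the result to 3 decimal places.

ln β = -0.235

z(H) = 1.3346
z(FA) = -1.1455
ln β = −½·[z(H)² − z(FA)²] = −0.5 × (1.7812 − 1.3122) = -0.2345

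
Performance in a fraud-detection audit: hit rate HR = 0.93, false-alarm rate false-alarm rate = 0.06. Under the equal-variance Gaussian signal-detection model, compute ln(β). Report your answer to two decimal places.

Φ⁻¹(H) = Φ⁻¹(0.93) = 1.476
Φ⁻¹(FA) = Φ⁻¹(0.06) = -1.555
ln β = −½·[z(H)² − z(FA)²] = −0.5 × (2.179 − 2.418) = 0.1195

ln β = 0.12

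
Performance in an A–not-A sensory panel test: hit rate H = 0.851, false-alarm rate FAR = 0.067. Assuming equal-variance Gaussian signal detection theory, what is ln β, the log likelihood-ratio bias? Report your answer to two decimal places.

ln β = 0.58

z(0.851) = 1.041, z(0.067) = -1.499
ln β = −½·[z(H)² − z(FA)²] = −0.5 × (1.084 − 2.247) = 0.5815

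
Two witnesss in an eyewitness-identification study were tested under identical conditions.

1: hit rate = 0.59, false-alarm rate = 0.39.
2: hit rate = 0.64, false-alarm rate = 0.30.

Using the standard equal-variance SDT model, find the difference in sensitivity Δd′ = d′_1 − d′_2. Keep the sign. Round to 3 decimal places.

1: z(0.59) = 0.2275, z(0.39) = -0.2793, d' = 0.5068
2: z(0.64) = 0.3585, z(0.30) = -0.5244, d' = 0.8829
Δd' = d'_1 − d'_2 = 0.5068 − 0.8829 = -0.3761
2 has the higher sensitivity.

Δd′ = -0.376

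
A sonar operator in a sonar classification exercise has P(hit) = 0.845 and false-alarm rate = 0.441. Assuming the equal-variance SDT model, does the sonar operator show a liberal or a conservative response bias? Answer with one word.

liberal

z(H) = 1.015, z(FA) = -0.148
c = −½·(z(H) + z(FA)) = -0.4335
c < 0 → liberal criterion (biased toward responding “yes”).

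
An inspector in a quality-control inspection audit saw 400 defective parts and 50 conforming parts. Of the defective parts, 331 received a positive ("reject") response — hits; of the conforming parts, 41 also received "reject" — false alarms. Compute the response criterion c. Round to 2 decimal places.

c = -0.93

H = 331/400 = 0.8275
FA = 41/50 = 0.8200
z(0.8275) = 0.9443, z(0.8200) = 0.9154
c = −½·[z(H) + z(FA)] = −0.5 × (0.9443 + 0.9154) = -0.92985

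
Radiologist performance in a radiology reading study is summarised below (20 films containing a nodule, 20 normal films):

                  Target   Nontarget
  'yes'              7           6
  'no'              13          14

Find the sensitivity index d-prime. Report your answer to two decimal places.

H = 7/20 = 0.3500
FA = 6/20 = 0.3000
z(H) = -0.385
z(FA) = -0.524
d' = z(H) − z(FA) = -0.385 − (-0.524) = 0.139

d-prime = 0.14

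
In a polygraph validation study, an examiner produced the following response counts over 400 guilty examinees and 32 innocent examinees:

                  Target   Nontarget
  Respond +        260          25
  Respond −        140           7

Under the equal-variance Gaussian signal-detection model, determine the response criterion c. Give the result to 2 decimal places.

c = -0.58

H = 260/400 = 0.6500
FA = 25/32 = 0.7812
Φ⁻¹(H) = 0.385
Φ⁻¹(FA) = 0.776
c = −½·[z(H) + z(FA)] = −0.5 × (0.385 + 0.776) = -0.5805
c < 0: the examiner has a liberal response bias.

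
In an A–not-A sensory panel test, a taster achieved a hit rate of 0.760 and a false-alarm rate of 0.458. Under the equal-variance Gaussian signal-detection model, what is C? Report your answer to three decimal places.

Φ⁻¹(H) = Φ⁻¹(0.760) = 0.7063
Φ⁻¹(FA) = Φ⁻¹(0.458) = -0.1055
c = −½·[z(H) + z(FA)] = −0.5 × (0.7063 + (-0.1055)) = -0.3004
c < 0: the taster has a liberal response bias.

C = -0.300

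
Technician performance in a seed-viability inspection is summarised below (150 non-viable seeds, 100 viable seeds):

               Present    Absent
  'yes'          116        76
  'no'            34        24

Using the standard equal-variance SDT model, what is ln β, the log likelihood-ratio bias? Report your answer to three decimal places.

H = 116/150 = 0.7733
FA = 76/100 = 0.7600
z(H) = 0.7498
z(FA) = 0.7063
ln β = −½·[z(H)² − z(FA)²] = −0.5 × (0.5622 − 0.4989) = -0.03165

ln β = -0.032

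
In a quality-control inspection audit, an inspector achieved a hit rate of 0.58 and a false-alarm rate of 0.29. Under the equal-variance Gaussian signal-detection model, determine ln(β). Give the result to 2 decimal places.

ln β = 0.13

z(H) = 0.202
z(FA) = -0.553
ln β = −½·[z(H)² − z(FA)²] = −0.5 × (0.041 − 0.306) = 0.1325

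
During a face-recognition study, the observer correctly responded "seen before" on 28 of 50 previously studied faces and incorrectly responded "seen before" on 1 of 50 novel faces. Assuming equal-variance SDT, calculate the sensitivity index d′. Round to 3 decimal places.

d′ = 2.205

H = 28/50 = 0.5600
FA = 1/50 = 0.0200
z(0.5600) = 0.1510, z(0.0200) = -2.0537
d' = z(H) − z(FA) = 0.1510 − (-2.0537) = 2.2047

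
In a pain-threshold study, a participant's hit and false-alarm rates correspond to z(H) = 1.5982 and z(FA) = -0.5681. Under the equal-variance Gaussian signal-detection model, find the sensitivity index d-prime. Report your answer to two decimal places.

d' = z(H) − z(FA) = 1.5982 − (-0.5681) = 2.1663

d-prime = 2.17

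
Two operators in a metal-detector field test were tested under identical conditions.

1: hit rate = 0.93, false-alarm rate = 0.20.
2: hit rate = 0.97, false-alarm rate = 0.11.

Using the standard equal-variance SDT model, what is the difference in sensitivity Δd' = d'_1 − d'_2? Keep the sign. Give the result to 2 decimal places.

Δd' = -0.79

1: z(0.93) = 1.476, z(0.20) = -0.842, d' = 2.318
2: z(0.97) = 1.881, z(0.11) = -1.227, d' = 3.108
Δd' = d'_1 − d'_2 = 2.318 − 3.108 = -0.790
2 has the higher sensitivity.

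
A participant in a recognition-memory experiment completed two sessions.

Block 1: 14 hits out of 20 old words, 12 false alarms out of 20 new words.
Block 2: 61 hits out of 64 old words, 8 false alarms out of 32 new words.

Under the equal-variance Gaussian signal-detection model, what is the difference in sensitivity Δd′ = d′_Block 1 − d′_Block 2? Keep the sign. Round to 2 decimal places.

Block 1: z(0.7000) = 0.524, z(0.6000) = 0.253, d' = 0.271
Block 2: z(0.9531) = 1.676, z(0.2500) = -0.674, d' = 2.350
Δd' = d'_Block 1 − d'_Block 2 = 0.271 − 2.350 = -2.079
Block 2 has the higher sensitivity.

Δd′ = -2.08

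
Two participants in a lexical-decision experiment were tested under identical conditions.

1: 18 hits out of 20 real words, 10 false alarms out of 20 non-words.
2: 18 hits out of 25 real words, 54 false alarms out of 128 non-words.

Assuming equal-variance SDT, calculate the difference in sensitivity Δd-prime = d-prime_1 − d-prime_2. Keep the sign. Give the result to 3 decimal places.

1: z(0.9000) = 1.2816, z(0.5000) = 0.0000, d' = 1.2816
2: z(0.7200) = 0.5828, z(0.4219) = -0.1970, d' = 0.7798
Δd' = d'_1 − d'_2 = 1.2816 − 0.7798 = 0.5018
1 has the higher sensitivity.

Δd-prime = 0.502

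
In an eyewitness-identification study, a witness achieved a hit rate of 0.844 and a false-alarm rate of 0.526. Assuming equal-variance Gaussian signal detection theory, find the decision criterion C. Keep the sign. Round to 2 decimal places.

z(H) = z(0.844) = 1.0110
z(FA) = z(0.526) = 0.0652
c = −½·[z(H) + z(FA)] = −0.5 × (1.0110 + 0.0652) = -0.5381
c < 0: the witness has a liberal response bias.

C = -0.54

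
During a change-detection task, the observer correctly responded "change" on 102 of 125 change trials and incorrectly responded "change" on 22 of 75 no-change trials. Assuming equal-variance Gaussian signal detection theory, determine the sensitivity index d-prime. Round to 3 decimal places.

H = 102/125 = 0.8160
FA = 22/75 = 0.2933
z(H) = z(0.8160) = 0.9002
z(FA) = z(0.2933) = -0.5438
d' = z(H) − z(FA) = 0.9002 − (-0.5438) = 1.4440

d-prime = 1.444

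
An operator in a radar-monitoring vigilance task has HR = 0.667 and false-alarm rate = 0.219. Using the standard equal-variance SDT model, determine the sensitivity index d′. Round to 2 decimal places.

d′ = 1.21

z(0.667) = 0.4316, z(0.219) = -0.7756
d' = z(H) − z(FA) = 0.4316 − (-0.7756) = 1.2072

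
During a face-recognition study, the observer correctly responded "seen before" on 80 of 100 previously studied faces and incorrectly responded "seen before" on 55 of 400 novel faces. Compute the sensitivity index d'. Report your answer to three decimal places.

d' = 1.933

H = 80/100 = 0.8000
FA = 55/400 = 0.1375
Φ⁻¹(0.8000) = 0.8416, Φ⁻¹(0.1375) = -1.0916
d' = z(H) − z(FA) = 0.8416 − (-1.0916) = 1.9332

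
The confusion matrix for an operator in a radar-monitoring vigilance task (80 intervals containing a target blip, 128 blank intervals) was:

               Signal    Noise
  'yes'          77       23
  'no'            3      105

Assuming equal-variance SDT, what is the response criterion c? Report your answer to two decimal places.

c = -0.43

H = 77/80 = 0.9625
FA = 23/128 = 0.1797
Φ⁻¹(H) = 1.7805
Φ⁻¹(FA) = -0.9165
c = −½·[z(H) + z(FA)] = −0.5 × (1.7805 + (-0.9165)) = -0.4320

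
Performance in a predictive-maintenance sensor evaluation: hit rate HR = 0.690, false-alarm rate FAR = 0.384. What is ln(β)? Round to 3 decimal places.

Φ⁻¹(0.690) = 0.4959, Φ⁻¹(0.384) = -0.2950
ln β = −½·[z(H)² − z(FA)²] = −0.5 × (0.2459 − 0.0870) = -0.07945

ln β = -0.079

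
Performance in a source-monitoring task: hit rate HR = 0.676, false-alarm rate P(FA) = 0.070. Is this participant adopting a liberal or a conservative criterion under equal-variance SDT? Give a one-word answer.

z(H) = 0.457, z(FA) = -1.476
c = −½·(z(H) + z(FA)) = 0.5095
c > 0 → conservative criterion (biased toward responding “no”).

conservative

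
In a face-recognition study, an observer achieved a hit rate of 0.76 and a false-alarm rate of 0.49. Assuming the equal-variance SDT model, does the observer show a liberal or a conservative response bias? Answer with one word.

z(H) = 0.706, z(FA) = -0.025
c = −½·(z(H) + z(FA)) = -0.3405
c < 0 → liberal criterion (biased toward responding “yes”).

liberal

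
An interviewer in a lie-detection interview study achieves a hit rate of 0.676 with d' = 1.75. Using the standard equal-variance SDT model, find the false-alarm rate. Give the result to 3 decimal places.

false-alarm rate = 0.098

z(hit rate) = z(0.676) = 0.4565
z(FA) = z(H) − d' = 0.4565 − 1.75 = -1.2935
false-alarm rate = Φ(-1.2935) = 0.0979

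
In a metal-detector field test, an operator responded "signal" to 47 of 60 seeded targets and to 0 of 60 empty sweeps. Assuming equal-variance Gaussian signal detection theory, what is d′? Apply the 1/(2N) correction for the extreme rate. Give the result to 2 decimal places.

The false-alarm rate is 0/60 = 0, so apply the 1/(2N) correction: FA → 1/(2·60) = 0.00833.
z(H) = z(0.78333) = 0.783
z(FA) = z(0.00833) = -2.394
d' = 0.783 − (-2.394) = 3.177

d′ = 3.18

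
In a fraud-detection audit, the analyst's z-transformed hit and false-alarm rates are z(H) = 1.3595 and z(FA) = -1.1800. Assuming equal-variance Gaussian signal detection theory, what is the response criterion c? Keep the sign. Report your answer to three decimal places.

c = -0.090

c = −½·[z(H) + z(FA)] = −½·(1.3595 + (-1.1800)) = -0.08975
c < 0: the analyst has a liberal response bias.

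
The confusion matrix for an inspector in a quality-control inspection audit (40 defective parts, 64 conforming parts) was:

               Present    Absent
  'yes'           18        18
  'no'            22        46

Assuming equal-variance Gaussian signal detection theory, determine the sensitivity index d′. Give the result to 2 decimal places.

H = 18/40 = 0.4500
FA = 18/64 = 0.2812
z(0.4500) = -0.1257, z(0.2812) = -0.5793
d' = z(H) − z(FA) = -0.1257 − (-0.5793) = 0.4536

d′ = 0.45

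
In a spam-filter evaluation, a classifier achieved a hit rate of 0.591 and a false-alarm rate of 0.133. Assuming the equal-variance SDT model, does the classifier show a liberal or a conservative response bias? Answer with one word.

conservative

z(H) = 0.230, z(FA) = -1.112
c = −½·(z(H) + z(FA)) = 0.441
c > 0 → conservative criterion (biased toward responding “no”).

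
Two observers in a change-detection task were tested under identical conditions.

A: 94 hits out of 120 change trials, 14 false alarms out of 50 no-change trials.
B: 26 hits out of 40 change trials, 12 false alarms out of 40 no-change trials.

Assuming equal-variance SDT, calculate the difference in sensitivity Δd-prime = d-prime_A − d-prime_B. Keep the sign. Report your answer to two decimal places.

Δd-prime = 0.46

A: z(0.7833) = 0.783, z(0.2800) = -0.583, d' = 1.366
B: z(0.6500) = 0.385, z(0.3000) = -0.524, d' = 0.909
Δd' = d'_A − d'_B = 1.366 − 0.909 = 0.457
A has the higher sensitivity.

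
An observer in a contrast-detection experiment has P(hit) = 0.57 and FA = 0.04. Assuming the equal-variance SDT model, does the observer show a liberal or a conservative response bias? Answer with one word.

conservative

z(H) = 0.176, z(FA) = -1.751
c = −½·(z(H) + z(FA)) = 0.7875
c > 0 → conservative criterion (biased toward responding “no”).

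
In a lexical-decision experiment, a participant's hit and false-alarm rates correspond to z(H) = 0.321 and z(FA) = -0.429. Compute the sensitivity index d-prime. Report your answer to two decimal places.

d' = z(H) − z(FA) = 0.321 − (-0.429) = 0.750

d-prime = 0.75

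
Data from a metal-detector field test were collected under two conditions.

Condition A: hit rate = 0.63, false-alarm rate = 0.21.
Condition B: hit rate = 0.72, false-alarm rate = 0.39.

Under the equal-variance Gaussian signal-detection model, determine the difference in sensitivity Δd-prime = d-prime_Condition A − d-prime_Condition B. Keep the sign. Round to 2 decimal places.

Condition A: z(0.63) = 0.332, z(0.21) = -0.806, d' = 1.138
Condition B: z(0.72) = 0.583, z(0.39) = -0.279, d' = 0.862
Δd' = d'_Condition A − d'_Condition B = 1.138 − 0.862 = 0.276
Condition A has the higher sensitivity.

Δd-prime = 0.28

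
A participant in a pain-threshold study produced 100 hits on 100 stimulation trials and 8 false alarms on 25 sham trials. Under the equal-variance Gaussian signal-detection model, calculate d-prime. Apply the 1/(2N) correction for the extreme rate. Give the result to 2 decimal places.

The hit rate is 100/100 = 1, so apply the 1/(2N) correction: H → 1 − 1/(2·100) = 0.99500.
z(H) = z(0.99500) = 2.576
z(FA) = z(0.32000) = -0.468
d' = 2.576 − (-0.468) = 3.044

d-prime = 3.04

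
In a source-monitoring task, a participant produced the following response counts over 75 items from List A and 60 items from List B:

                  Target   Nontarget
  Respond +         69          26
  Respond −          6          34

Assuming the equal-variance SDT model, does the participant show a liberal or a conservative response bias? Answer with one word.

liberal

z(H) = 1.405, z(FA) = -0.168
c = −½·(z(H) + z(FA)) = -0.6185
c < 0 → liberal criterion (biased toward responding “yes”).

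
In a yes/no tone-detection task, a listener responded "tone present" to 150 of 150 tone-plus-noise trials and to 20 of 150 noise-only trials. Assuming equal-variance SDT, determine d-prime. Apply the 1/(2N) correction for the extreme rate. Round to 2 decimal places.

The hit rate is 150/150 = 1, so apply the 1/(2N) correction: H → 1 − 1/(2·150) = 0.99667.
z(H) = z(0.99667) = 2.713
z(FA) = z(0.13333) = -1.111
d' = 2.713 − (-1.111) = 3.824

d-prime = 3.82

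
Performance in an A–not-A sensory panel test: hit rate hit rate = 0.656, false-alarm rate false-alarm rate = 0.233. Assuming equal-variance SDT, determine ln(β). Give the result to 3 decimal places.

z(H) = z(0.656) = 0.4016
z(FA) = z(0.233) = -0.7290
ln β = −½·[z(H)² − z(FA)²] = −0.5 × (0.1613 − 0.5314) = 0.18505

ln β = 0.185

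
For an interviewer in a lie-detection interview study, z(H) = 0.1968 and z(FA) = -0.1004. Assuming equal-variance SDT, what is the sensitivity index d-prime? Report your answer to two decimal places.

d' = z(H) − z(FA) = 0.1968 − (-0.1004) = 0.2972

d-prime = 0.30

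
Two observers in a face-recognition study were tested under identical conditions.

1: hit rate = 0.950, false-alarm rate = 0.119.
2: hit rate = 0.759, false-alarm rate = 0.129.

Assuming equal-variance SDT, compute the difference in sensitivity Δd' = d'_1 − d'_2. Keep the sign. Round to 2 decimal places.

1: z(0.950) = 1.645, z(0.119) = -1.180, d' = 2.825
2: z(0.759) = 0.703, z(0.129) = -1.131, d' = 1.834
Δd' = d'_1 − d'_2 = 2.825 − 1.834 = 0.991
1 has the higher sensitivity.

Δd' = 0.99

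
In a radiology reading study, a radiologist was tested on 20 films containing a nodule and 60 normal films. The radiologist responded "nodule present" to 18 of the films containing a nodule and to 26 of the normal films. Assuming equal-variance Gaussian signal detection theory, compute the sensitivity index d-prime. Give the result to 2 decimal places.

H = 18/20 = 0.9000
FA = 26/60 = 0.4333
z(H) = 1.2816
z(FA) = -0.1680
d' = z(H) − z(FA) = 1.2816 − (-0.1680) = 1.4496

d-prime = 1.45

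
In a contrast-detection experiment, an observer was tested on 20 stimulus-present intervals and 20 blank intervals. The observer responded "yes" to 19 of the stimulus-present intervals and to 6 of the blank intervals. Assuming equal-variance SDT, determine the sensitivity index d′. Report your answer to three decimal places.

d′ = 2.169

H = 19/20 = 0.9500
FA = 6/20 = 0.3000
Φ⁻¹(H) = Φ⁻¹(0.9500) = 1.6449
Φ⁻¹(FA) = Φ⁻¹(0.3000) = -0.5244
d' = z(H) − z(FA) = 1.6449 − (-0.5244) = 2.1693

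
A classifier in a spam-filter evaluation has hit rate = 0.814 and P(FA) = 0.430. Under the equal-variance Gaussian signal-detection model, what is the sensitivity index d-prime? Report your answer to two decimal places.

d-prime = 1.07

z(H) = z(0.814) = 0.8927
z(FA) = z(0.430) = -0.1764
d' = z(H) − z(FA) = 0.8927 − (-0.1764) = 1.0691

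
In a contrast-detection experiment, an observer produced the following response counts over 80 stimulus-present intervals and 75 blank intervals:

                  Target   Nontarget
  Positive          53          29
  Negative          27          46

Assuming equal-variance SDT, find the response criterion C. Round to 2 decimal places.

C = -0.07

H = 53/80 = 0.6625
FA = 29/75 = 0.3867
z(H) = z(0.6625) = 0.419
z(FA) = z(0.3867) = -0.288
c = −½·[z(H) + z(FA)] = −0.5 × (0.419 + (-0.288)) = -0.0655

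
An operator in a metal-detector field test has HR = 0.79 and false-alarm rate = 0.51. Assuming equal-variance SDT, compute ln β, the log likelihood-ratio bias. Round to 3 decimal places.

z(H) = z(0.79) = 0.8064
z(FA) = z(0.51) = 0.0251
ln β = −½·[z(H)² − z(FA)²] = −0.5 × (0.6503 − 0.0006) = -0.32485

ln β = -0.325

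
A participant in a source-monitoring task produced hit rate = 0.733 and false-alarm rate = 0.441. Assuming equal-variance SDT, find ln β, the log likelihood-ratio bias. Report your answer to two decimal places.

z(H) = z(0.733) = 0.622
z(FA) = z(0.441) = -0.148
ln β = −½·[z(H)² − z(FA)²] = −0.5 × (0.387 − 0.022) = -0.1825

ln β = -0.18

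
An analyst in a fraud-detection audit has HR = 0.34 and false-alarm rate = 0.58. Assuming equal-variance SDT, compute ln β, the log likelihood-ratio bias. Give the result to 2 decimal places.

z(0.34) = -0.412, z(0.58) = 0.202
ln β = −½·[z(H)² − z(FA)²] = −0.5 × (0.170 − 0.041) = -0.0645

ln β = -0.06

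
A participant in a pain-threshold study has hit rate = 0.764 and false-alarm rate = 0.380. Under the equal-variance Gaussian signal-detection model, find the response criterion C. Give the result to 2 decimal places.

C = -0.21

z(H) = z(0.764) = 0.7192
z(FA) = z(0.380) = -0.3055
c = −½·[z(H) + z(FA)] = −0.5 × (0.7192 + (-0.3055)) = -0.20685
c < 0: the participant has a liberal response bias.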